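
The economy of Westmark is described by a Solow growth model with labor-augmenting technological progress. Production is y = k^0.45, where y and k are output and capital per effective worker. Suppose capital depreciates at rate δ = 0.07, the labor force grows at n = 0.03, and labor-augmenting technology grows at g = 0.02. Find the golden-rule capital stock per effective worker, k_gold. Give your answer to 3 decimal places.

k_gold ≈ 11.058

n + g + δ = 0.03 + 0.02 + 0.07 = 0.12.
At the golden rule the marginal product of capital equals n+g+δ: 0.45·k^(0.45−1) = 0.12. Solving, k_gold = (0.45/0.12)^(1/0.55) ≈ 11.0584.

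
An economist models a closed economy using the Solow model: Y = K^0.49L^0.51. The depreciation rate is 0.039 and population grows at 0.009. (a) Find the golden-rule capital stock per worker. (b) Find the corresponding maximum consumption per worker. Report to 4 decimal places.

Break-even investment rate: n + δ = 0.009 + 0.039 = 0.048.
Setting f'(k) = n+δ gives 0.49·k^(0.49−1) = 0.048, hence k_gold = (0.49/0.048)^(1/0.51) ≈ 95.1355.
y_gold = 95.1355^0.49 ≈ 9.3194; c_gold = y_gold − 0.048·k_gold ≈ 4.7529.

(a) k_gold ≈ 95.1355; (b) c_gold ≈ 4.7529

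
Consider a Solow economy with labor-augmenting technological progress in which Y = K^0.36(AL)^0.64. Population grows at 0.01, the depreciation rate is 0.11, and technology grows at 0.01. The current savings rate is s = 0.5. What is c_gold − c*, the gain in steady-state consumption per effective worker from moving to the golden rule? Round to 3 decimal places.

The effective depreciation rate is n + g + δ = 0.01 + 0.01 + 0.11 = 0.13.
Current steady state (s = 0.5): k* = (0.5/0.13)^(1/0.64) ≈ 8.2055, y* = 8.2055^0.36 ≈ 2.1334, c* = (1−0.5)·2.1334 ≈ 1.0667.
Maximizing c = f(k) − (n+g+δ)·k gives f'(k) = n+g+δ, i.e. 0.36·k^(0.36−1) = 0.13, so k_gold = (0.36/0.13)^(1/0.64) ≈ 4.9112.
y_gold = 4.9112^0.36 ≈ 1.7735, c_gold = y_gold − 0.13·k_gold ≈ 1.1350.
Gain: Δc = 1.1350 − 1.0667 ≈ 0.0683.

Δc ≈ 0.068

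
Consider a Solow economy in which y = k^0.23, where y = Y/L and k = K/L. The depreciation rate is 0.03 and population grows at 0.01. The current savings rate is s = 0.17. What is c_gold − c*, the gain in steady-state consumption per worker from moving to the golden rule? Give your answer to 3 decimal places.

Capital per worker breaks even when investment replaces (n + δ)·k; here n + δ = 0.04.
Current steady state (s = 0.17): k* = (0.17/0.04)^(1/0.77) ≈ 6.5477, y* = 6.5477^0.23 ≈ 1.5406, c* = (1−0.17)·1.5406 ≈ 1.2787.
Golden rule sets MPK = n+δ: 0.23·k^(0.23−1) = 0.04, so k_gold = (0.23/0.04)^(1/0.77) ≈ 9.6958.
y_gold = 9.6958^0.23 ≈ 1.6862, c_gold = y_gold − 0.04·k_gold ≈ 1.2984.
Gain: Δc = 1.2984 − 1.2787 ≈ 0.0197.

Δc ≈ 0.020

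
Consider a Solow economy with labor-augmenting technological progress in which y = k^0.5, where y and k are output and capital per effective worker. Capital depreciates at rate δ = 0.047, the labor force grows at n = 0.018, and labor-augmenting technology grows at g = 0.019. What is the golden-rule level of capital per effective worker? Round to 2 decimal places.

n + g + δ = 0.018 + 0.019 + 0.047 = 0.084.
At the golden rule the marginal product of capital equals n+g+δ: 0.5·k^(0.5−1) = 0.084. Solving, k_gold = (0.5/0.084)^(1/0.5) ≈ 35.4308.

k_gold ≈ 35.43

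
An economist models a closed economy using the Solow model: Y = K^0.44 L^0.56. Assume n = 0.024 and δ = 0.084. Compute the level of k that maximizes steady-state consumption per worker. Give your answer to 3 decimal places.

n + δ = 0.024 + 0.084 = 0.108.
Maximizing c = f(k) − (n+δ)·k gives f'(k) = n+δ, i.e. 0.44·k^(0.44−1) = 0.108, so k_gold = (0.44/0.108)^(1/0.56) ≈ 12.2839.

k_gold ≈ 12.284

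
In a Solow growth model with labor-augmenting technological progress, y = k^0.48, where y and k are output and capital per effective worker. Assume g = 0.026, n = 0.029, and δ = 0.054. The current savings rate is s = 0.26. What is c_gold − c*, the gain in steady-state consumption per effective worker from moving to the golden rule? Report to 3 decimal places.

n + g + δ = 0.029 + 0.026 + 0.054 = 0.109.
Current steady state (s = 0.26): k* = (0.26/0.109)^(1/0.52) ≈ 5.3217, y* = 5.3217^0.48 ≈ 2.2310, c* = (1−0.26)·2.2310 ≈ 1.6510.
Golden rule sets MPK = n+g+δ: 0.48·k^(0.48−1) = 0.109, so k_gold = (0.48/0.109)^(1/0.52) ≈ 17.3024.
y_gold = 17.3024^0.48 ≈ 3.9291, c_gold = y_gold − 0.109·k_gold ≈ 2.0431.
Gain: Δc = 2.0431 − 1.6510 ≈ 0.3922.

Δc ≈ 0.392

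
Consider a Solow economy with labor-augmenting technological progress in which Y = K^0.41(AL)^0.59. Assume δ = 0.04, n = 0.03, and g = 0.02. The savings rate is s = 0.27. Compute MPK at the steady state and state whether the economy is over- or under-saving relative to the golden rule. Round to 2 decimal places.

under-saving; MPK ≈ 0.14

Break-even investment rate: n + g + δ = 0.03 + 0.02 + 0.04 = 0.09.
Steady-state k*: s·k^0.41 = 0.09·k gives k* = (0.27/0.09)^(1/0.59) ≈ 6.4369.
MPK = 0.41·6.4369^(-0.59) ≈ 0.1367.
MPK > n+g+δ = 0.09, so the economy is dynamically efficient (under-saving).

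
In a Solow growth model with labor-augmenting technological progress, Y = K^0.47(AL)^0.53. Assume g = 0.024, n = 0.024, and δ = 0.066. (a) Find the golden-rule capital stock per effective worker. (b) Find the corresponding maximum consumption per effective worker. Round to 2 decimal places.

(a) k_gold ≈ 14.48; (b) c_gold ≈ 1.86

The effective depreciation rate is n + g + δ = 0.024 + 0.024 + 0.066 = 0.114.
Golden rule sets MPK = n+g+δ: 0.47·k^(0.47−1) = 0.114, so k_gold = (0.47/0.114)^(1/0.53) ≈ 14.4791.
y_gold = 14.4791^0.47 ≈ 3.5120; c_gold = y_gold − 0.114·k_gold ≈ 1.8613.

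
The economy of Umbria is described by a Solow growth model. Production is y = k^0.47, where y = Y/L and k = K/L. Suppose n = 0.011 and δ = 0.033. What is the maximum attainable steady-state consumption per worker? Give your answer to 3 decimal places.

Capital per worker breaks even when investment replaces (n + δ)·k; here n + δ = 0.044.
Golden rule sets MPK = n+δ: 0.47·k^(0.47−1) = 0.044, so k_gold = (0.47/0.044)^(1/0.53) ≈ 87.2650.
y_gold = 87.2650^0.47 ≈ 8.1695.
c_gold = y_gold − (n+δ)·k_gold = 8.1695 − 0.044·87.2650 ≈ 4.3298.

c_gold ≈ 4.330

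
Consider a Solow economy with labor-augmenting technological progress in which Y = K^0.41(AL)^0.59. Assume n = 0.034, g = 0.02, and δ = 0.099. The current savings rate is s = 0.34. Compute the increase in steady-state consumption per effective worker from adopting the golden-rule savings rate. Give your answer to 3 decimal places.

n + g + δ = 0.034 + 0.02 + 0.099 = 0.153.
Current steady state (s = 0.34): k* = (0.34/0.153)^(1/0.59) ≈ 3.8706, y* = 3.8706^0.41 ≈ 1.7418, c* = (1−0.34)·1.7418 ≈ 1.1496.
Setting f'(k) = n+g+δ gives 0.41·k^(0.41−1) = 0.153, hence k_gold = (0.41/0.153)^(1/0.59) ≈ 5.3159.
y_gold = 5.3159^0.41 ≈ 1.9838, c_gold = y_gold − 0.153·k_gold ≈ 1.1704.
Gain: Δc = 1.1704 − 1.1496 ≈ 0.0209.

Δc ≈ 0.021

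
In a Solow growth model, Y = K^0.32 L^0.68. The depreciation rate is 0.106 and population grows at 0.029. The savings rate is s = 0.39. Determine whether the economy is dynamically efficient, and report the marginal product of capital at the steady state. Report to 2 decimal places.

n + δ = 0.029 + 0.106 = 0.135.
Steady-state k*: s·k^0.32 = 0.135·k gives k* = (0.39/0.135)^(1/0.68) ≈ 4.7593.
MPK = 0.32·4.7593^(-0.68) ≈ 0.1108.
MPK < n+δ = 0.135, so the economy is dynamically inefficient (over-saving).

dynamically inefficient; MPK ≈ 0.11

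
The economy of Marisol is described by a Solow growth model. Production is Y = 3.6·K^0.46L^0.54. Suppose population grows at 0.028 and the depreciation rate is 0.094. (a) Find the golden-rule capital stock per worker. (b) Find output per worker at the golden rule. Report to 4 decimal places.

(a) k_gold ≈ 125.1969; (b) y_gold ≈ 33.2044

The effective depreciation rate is n + δ = 0.028 + 0.094 = 0.122.
Maximizing c = f(k) − (n+δ)·k gives f'(k) = n+δ, i.e. 0.46·3.6·k^(0.46−1) = 0.122, so k_gold = (0.46·3.6/0.122)^(1/0.54) ≈ 125.1969.
y_gold = 3.6·125.1969^0.46 ≈ 33.2044.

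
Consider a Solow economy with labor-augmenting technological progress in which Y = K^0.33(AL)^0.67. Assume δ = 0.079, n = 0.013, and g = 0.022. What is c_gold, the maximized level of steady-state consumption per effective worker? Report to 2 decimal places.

c_gold ≈ 1.13

Break-even investment rate: n + g + δ = 0.013 + 0.022 + 0.079 = 0.114.
Golden rule sets MPK = n+g+δ: 0.33·k^(0.33−1) = 0.114, so k_gold = (0.33/0.114)^(1/0.67) ≈ 4.8862.
y_gold = 4.8862^0.33 ≈ 1.6880.
c_gold = y_gold − (n+g+δ)·k_gold = 1.6880 − 0.114·4.8862 ≈ 1.1309.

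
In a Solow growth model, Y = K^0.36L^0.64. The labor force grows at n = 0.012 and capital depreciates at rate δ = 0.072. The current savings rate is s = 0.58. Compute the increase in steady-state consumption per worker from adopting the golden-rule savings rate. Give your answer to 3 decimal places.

Δc ≈ 0.206

n + δ = 0.012 + 0.072 = 0.084.
Current steady state (s = 0.58): k* = (0.58/0.084)^(1/0.64) ≈ 20.4725, y* = 20.4725^0.36 ≈ 2.9650, c* = (1−0.58)·2.9650 ≈ 1.2453.
At the golden rule the marginal product of capital equals n+δ: 0.36·k^(0.36−1) = 0.084. Solving, k_gold = (0.36/0.084)^(1/0.64) ≈ 9.7171.
y_gold = 9.7171^0.36 ≈ 2.2673, c_gold = y_gold − 0.084·k_gold ≈ 1.4511.
Gain: Δc = 1.4511 − 1.2453 ≈ 0.2058.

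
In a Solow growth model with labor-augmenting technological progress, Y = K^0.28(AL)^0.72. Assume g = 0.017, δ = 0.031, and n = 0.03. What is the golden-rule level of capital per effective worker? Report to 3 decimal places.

k_gold ≈ 5.901

n + g + δ = 0.03 + 0.017 + 0.031 = 0.078.
Maximizing c = f(k) − (n+g+δ)·k gives f'(k) = n+g+δ, i.e. 0.28·k^(0.28−1) = 0.078, so k_gold = (0.28/0.078)^(1/0.72) ≈ 5.9009.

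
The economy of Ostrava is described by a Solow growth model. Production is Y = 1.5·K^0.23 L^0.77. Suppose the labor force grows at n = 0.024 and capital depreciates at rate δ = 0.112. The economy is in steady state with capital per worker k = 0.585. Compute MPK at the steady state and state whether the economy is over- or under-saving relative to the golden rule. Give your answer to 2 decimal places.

The effective depreciation rate is n + δ = 0.024 + 0.112 = 0.136.
MPK = 0.23·1.5·k^(0.23−1) = 0.23·1.5·0.585^(-0.77) ≈ 0.5213.
MPK > 0.136, so the economy is dynamically efficient (under-saving).

under-saving; MPK ≈ 0.52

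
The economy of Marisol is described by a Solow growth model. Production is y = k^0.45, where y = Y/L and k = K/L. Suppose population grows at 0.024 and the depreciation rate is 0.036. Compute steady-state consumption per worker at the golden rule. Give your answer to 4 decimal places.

c_gold ≈ 2.8597

n + δ = 0.024 + 0.036 = 0.06.
At the golden rule the marginal product of capital equals n+δ: 0.45·k^(0.45−1) = 0.06. Solving, k_gold = (0.45/0.06)^(1/0.55) ≈ 38.9960.
y_gold = 38.9960^0.45 ≈ 5.1995.
c_gold = y_gold − (n+δ)·k_gold = 5.1995 − 0.06·38.9960 ≈ 2.8597.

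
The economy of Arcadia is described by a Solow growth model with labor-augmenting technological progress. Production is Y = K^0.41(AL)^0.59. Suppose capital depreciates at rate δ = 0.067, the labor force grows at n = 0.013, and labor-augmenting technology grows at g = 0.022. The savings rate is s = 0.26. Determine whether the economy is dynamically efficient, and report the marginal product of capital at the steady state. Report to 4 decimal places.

The effective depreciation rate is n + g + δ = 0.013 + 0.022 + 0.067 = 0.102.
Steady-state k*: s·k^0.41 = 0.102·k gives k* = (0.26/0.102)^(1/0.59) ≈ 4.8839.
MPK = 0.41·4.8839^(-0.59) ≈ 0.1608.
MPK > n+g+δ = 0.102, so the economy is dynamically efficient (under-saving).

dynamically efficient; MPK ≈ 0.1608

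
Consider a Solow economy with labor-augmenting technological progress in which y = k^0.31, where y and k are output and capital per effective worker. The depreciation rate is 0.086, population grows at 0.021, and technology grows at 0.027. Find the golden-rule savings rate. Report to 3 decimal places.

s_gold = 0.310

Capital per effective worker breaks even when investment replaces (n + g + δ)·k; here n + g + δ = 0.134.
At the golden rule MPK = n+g+δ, and in any Cobb-Douglas steady state s = (n+g+δ)·k/y = MPK·k/y = capital's share 0.31.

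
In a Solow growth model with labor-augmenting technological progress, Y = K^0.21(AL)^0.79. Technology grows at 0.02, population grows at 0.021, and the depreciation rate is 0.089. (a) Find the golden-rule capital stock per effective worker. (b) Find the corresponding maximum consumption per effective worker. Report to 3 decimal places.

(a) k_gold ≈ 1.835; (b) c_gold ≈ 0.897

Break-even investment rate: n + g + δ = 0.021 + 0.02 + 0.089 = 0.13.
Maximizing c = f(k) − (n+g+δ)·k gives f'(k) = n+g+δ, i.e. 0.21·k^(0.21−1) = 0.13, so k_gold = (0.21/0.13)^(1/0.79) ≈ 1.8350.
y_gold = 1.8350^0.21 ≈ 1.1360; c_gold = y_gold − 0.13·k_gold ≈ 0.8974.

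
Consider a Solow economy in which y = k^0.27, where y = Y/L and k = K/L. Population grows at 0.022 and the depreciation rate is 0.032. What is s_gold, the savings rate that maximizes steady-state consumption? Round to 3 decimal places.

Capital per worker breaks even when investment replaces (n + δ)·k; here n + δ = 0.054.
At the golden rule MPK = n+δ, and in any Cobb-Douglas steady state s = (n+δ)·k/y = MPK·k/y = capital's share 0.27.

s_gold = 0.270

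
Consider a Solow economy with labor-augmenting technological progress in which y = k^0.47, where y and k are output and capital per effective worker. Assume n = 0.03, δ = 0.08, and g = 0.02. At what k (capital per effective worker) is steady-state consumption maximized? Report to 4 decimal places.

Break-even investment rate: n + g + δ = 0.03 + 0.02 + 0.08 = 0.13.
Golden rule sets MPK = n+g+δ: 0.47·k^(0.47−1) = 0.13, so k_gold = (0.47/0.13)^(1/0.53) ≈ 11.3011.

k_gold ≈ 11.3011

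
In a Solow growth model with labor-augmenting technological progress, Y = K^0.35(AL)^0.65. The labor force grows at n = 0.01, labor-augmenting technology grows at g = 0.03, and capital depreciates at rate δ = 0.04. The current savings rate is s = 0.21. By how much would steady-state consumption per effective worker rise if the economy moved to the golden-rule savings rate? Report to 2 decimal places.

Capital per effective worker breaks even when investment replaces (n + g + δ)·k; here n + g + δ = 0.08.
Current steady state (s = 0.21): k* = (0.21/0.08)^(1/0.65) ≈ 4.4138, y* = 4.4138^0.35 ≈ 1.6815, c* = (1−0.21)·1.6815 ≈ 1.3283.
Golden rule sets MPK = n+g+δ: 0.35·k^(0.35−1) = 0.08, so k_gold = (0.35/0.08)^(1/0.65) ≈ 9.6855.
y_gold = 9.6855^0.35 ≈ 2.2138, c_gold = y_gold − 0.08·k_gold ≈ 1.4390.
Gain: Δc = 1.4390 − 1.3283 ≈ 0.1106.

Δc ≈ 0.11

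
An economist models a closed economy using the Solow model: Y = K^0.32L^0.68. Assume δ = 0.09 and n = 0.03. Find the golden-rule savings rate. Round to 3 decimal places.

Capital per worker breaks even when investment replaces (n + δ)·k; here n + δ = 0.12.
At the golden rule MPK = n+δ, and in any Cobb-Douglas steady state s = (n+δ)·k/y = MPK·k/y = capital's share 0.32.

s_gold = 0.320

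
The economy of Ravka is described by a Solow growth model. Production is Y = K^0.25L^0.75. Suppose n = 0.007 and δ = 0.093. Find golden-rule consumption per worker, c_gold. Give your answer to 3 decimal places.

Break-even investment rate: n + δ = 0.007 + 0.093 = 0.1.
Maximizing c = f(k) − (n+δ)·k gives f'(k) = n+δ, i.e. 0.25·k^(0.25−1) = 0.1, so k_gold = (0.25/0.1)^(1/0.75) ≈ 3.3930.
y_gold = 3.3930^0.25 ≈ 1.3572.
c_gold = y_gold − (n+δ)·k_gold = 1.3572 − 0.1·3.3930 ≈ 1.0179.

c_gold ≈ 1.018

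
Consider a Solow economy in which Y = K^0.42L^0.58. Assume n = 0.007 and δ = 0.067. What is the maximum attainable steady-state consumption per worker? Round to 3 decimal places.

n + δ = 0.007 + 0.067 = 0.074.
Maximizing c = f(k) − (n+δ)·k gives f'(k) = n+δ, i.e. 0.42·k^(0.42−1) = 0.074, so k_gold = (0.42/0.074)^(1/0.58) ≈ 19.9540.
y_gold = 19.9540^0.42 ≈ 3.5157.
c_gold = y_gold − (n+δ)·k_gold = 3.5157 − 0.074·19.9540 ≈ 2.0391.

c_gold ≈ 2.039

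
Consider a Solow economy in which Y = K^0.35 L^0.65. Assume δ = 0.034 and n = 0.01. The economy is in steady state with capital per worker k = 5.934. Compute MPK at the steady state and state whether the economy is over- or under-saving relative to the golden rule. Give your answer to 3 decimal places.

under-saving; MPK ≈ 0.110

n + δ = 0.01 + 0.034 = 0.044.
MPK = 0.35·k^(0.35−1) = 0.35·5.934^(-0.65) ≈ 0.1100.
MPK > 0.044, so the economy is dynamically efficient (under-saving).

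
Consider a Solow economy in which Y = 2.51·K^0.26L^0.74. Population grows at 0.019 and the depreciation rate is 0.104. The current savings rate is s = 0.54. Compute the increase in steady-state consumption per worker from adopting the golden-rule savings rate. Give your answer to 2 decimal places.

The effective depreciation rate is n + δ = 0.019 + 0.104 = 0.123.
Current steady state (s = 0.54): k* = (0.54·2.51/0.123)^(1/0.74) ≈ 25.6052, y* = 2.51·25.6052^0.26 ≈ 5.8323, c* = (1−0.54)·5.8323 ≈ 2.6829.
Maximizing c = f(k) − (n+δ)·k gives f'(k) = n+δ, i.e. 0.26·2.51·k^(0.26−1) = 0.123, so k_gold = (0.26·2.51/0.123)^(1/0.74) ≈ 9.5363.
y_gold = 2.51·9.5363^0.26 ≈ 4.5114, c_gold = y_gold − 0.123·k_gold ≈ 3.3384.
Gain: Δc = 3.3384 − 2.6829 ≈ 0.6556.

Δc ≈ 0.66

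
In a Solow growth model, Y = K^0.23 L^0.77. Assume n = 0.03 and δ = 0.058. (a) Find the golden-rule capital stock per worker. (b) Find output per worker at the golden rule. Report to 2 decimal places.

Capital per worker breaks even when investment replaces (n + δ)·k; here n + δ = 0.088.
Setting f'(k) = n+δ gives 0.23·k^(0.23−1) = 0.088, hence k_gold = (0.23/0.088)^(1/0.77) ≈ 3.4824.
y_gold = 3.4824^0.23 ≈ 1.3324.

(a) k_gold ≈ 3.48; (b) y_gold ≈ 1.33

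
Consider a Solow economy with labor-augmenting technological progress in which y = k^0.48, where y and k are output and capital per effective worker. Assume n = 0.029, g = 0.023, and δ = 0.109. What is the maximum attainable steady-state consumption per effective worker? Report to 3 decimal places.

Break-even investment rate: n + g + δ = 0.029 + 0.023 + 0.109 = 0.161.
Maximizing c = f(k) − (n+g+δ)·k gives f'(k) = n+g+δ, i.e. 0.48·k^(0.48−1) = 0.161, so k_gold = (0.48/0.161)^(1/0.52) ≈ 8.1722.
y_gold = 8.1722^0.48 ≈ 2.7411.
c_gold = y_gold − (n+g+δ)·k_gold = 2.7411 − 0.161·8.1722 ≈ 1.4254.

c_gold ≈ 1.425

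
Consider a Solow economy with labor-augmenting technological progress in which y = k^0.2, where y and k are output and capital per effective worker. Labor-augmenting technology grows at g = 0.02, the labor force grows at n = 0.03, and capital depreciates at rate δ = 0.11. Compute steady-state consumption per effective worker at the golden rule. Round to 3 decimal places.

c_gold ≈ 0.846

Capital per effective worker breaks even when investment replaces (n + g + δ)·k; here n + g + δ = 0.16.
Maximizing c = f(k) − (n+g+δ)·k gives f'(k) = n+g+δ, i.e. 0.2·k^(0.2−1) = 0.16, so k_gold = (0.2/0.16)^(1/0.8) ≈ 1.3217.
y_gold = 1.3217^0.2 ≈ 1.0574.
c_gold = y_gold − (n+g+δ)·k_gold = 1.0574 − 0.16·1.3217 ≈ 0.8459.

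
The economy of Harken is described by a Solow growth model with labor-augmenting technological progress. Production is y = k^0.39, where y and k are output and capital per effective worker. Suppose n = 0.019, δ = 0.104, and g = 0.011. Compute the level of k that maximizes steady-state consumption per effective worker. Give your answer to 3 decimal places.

Capital per effective worker breaks even when investment replaces (n + g + δ)·k; here n + g + δ = 0.134.
Maximizing c = f(k) − (n+g+δ)·k gives f'(k) = n+g+δ, i.e. 0.39·k^(0.39−1) = 0.134, so k_gold = (0.39/0.134)^(1/0.61) ≈ 5.7622.

k_gold ≈ 5.762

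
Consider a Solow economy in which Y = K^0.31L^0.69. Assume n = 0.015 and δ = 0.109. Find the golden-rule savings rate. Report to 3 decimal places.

n + δ = 0.015 + 0.109 = 0.124.
At the golden rule MPK = n+δ, and in any Cobb-Douglas steady state s = (n+δ)·k/y = MPK·k/y = capital's share 0.31.

s_gold = 0.310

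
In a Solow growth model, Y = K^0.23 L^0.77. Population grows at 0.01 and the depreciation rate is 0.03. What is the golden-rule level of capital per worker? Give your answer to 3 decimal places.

Break-even investment rate: n + δ = 0.01 + 0.03 = 0.04.
Maximizing c = f(k) − (n+δ)·k gives f'(k) = n+δ, i.e. 0.23·k^(0.23−1) = 0.04, so k_gold = (0.23/0.04)^(1/0.77) ≈ 9.6958.

k_gold ≈ 9.696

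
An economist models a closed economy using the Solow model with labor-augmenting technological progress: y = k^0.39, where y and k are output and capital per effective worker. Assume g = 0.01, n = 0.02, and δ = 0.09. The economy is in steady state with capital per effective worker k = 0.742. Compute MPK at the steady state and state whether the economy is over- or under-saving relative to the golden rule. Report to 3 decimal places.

n + g + δ = 0.02 + 0.01 + 0.09 = 0.12.
MPK = 0.39·k^(0.39−1) = 0.39·0.742^(-0.61) ≈ 0.4679.
MPK > 0.12, so the economy is dynamically efficient (under-saving).

under-saving; MPK ≈ 0.468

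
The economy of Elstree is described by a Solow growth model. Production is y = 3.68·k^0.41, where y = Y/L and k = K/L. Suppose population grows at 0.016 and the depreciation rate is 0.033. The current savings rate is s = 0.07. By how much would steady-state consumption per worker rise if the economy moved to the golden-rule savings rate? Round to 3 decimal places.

Capital per worker breaks even when investment replaces (n + δ)·k; here n + δ = 0.049.
Current steady state (s = 0.07): k* = (0.07·3.68/0.049)^(1/0.59) ≈ 16.6575, y* = 3.68·16.6575^0.41 ≈ 11.6602, c* = (1−0.07)·11.6602 ≈ 10.8440.
At the golden rule the marginal product of capital equals n+δ: 0.41·3.68·k^(0.41−1) = 0.049. Solving, k_gold = (0.41·3.68/0.049)^(1/0.59) ≈ 333.2516.
y_gold = 3.68·333.2516^0.41 ≈ 39.8276, c_gold = y_gold − 0.049·k_gold ≈ 23.4983.
Gain: Δc = 23.4983 − 10.8440 ≈ 12.6543.

Δc ≈ 12.654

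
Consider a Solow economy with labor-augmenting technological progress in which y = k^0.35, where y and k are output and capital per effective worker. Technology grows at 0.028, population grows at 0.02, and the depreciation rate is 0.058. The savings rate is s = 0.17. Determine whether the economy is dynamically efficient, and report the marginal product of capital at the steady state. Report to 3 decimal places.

Capital per effective worker breaks even when investment replaces (n + g + δ)·k; here n + g + δ = 0.106.
Steady-state k*: s·k^0.35 = 0.106·k gives k* = (0.17/0.106)^(1/0.65) ≈ 2.0683.
MPK = 0.35·2.0683^(-0.65) ≈ 0.2182.
MPK > n+g+δ = 0.106, so the economy is dynamically efficient (under-saving).

dynamically efficient; MPK ≈ 0.218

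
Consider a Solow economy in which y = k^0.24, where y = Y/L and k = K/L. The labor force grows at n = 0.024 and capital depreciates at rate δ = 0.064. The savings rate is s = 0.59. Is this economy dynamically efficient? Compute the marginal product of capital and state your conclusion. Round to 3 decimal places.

dynamically inefficient; MPK ≈ 0.036

n + δ = 0.024 + 0.064 = 0.088.
Steady-state k*: s·k^0.24 = 0.088·k gives k* = (0.59/0.088)^(1/0.76) ≈ 12.2272.
MPK = 0.24·12.2272^(-0.76) ≈ 0.0358.
MPK < n+δ = 0.088, so the economy is dynamically inefficient (over-saving).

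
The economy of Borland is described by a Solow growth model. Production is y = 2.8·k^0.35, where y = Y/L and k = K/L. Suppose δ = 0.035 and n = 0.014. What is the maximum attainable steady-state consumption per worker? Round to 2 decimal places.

Break-even investment rate: n + δ = 0.014 + 0.035 = 0.049.
Maximizing c = f(k) − (n+δ)·k gives f'(k) = n+δ, i.e. 0.35·2.8·k^(0.35−1) = 0.049, so k_gold = (0.35·2.8/0.049)^(1/0.65) ≈ 100.3655.
y_gold = 2.8·100.3655^0.35 ≈ 14.0512.
c_gold = y_gold − (n+δ)·k_gold = 14.0512 − 0.049·100.3655 ≈ 9.1333.

c_gold ≈ 9.13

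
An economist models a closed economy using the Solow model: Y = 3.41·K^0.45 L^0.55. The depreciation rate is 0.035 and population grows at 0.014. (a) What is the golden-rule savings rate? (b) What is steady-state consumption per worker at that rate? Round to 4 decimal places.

The effective depreciation rate is n + δ = 0.014 + 0.035 = 0.049.
For Cobb-Douglas, s_gold equals capital's share: s_gold = 0.45.
Maximizing c = f(k) − (n+δ)·k gives f'(k) = n+δ, i.e. 0.45·3.41·k^(0.45−1) = 0.049, so k_gold = (0.45·3.41/0.049)^(1/0.55) ≈ 524.3042.
y_gold = 3.41·524.3042^0.45 ≈ 57.0909; c_gold = (1−0.45)·y_gold ≈ 31.4000.

(a) s_gold = 0.4500; (b) c_gold ≈ 31.4000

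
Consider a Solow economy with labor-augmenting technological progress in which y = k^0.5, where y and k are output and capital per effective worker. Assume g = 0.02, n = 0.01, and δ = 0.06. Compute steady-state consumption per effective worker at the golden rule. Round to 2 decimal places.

c_gold ≈ 2.78

The effective depreciation rate is n + g + δ = 0.01 + 0.02 + 0.06 = 0.09.
Maximizing c = f(k) − (n+g+δ)·k gives f'(k) = n+g+δ, i.e. 0.5·k^(0.5−1) = 0.09, so k_gold = (0.5/0.09)^(1/0.5) ≈ 30.8642.
y_gold = 30.8642^0.5 ≈ 5.5556.
c_gold = y_gold − (n+g+δ)·k_gold = 5.5556 − 0.09·30.8642 ≈ 2.7778.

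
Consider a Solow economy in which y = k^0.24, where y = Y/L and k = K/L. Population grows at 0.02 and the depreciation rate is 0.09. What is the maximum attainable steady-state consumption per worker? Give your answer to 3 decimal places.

The effective depreciation rate is n + δ = 0.02 + 0.09 = 0.11.
Maximizing c = f(k) − (n+δ)·k gives f'(k) = n+δ, i.e. 0.24·k^(0.24−1) = 0.11, so k_gold = (0.24/0.11)^(1/0.76) ≈ 2.7913.
y_gold = 2.7913^0.24 ≈ 1.2794.
c_gold = y_gold − (n+δ)·k_gold = 1.2794 − 0.11·2.7913 ≈ 0.9723.

c_gold ≈ 0.972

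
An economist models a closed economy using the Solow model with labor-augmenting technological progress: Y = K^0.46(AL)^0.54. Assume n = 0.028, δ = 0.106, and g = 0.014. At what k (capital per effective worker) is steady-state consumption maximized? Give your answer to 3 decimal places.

The effective depreciation rate is n + g + δ = 0.028 + 0.014 + 0.106 = 0.148.
Golden rule sets MPK = n+g+δ: 0.46·k^(0.46−1) = 0.148, so k_gold = (0.46/0.148)^(1/0.54) ≈ 8.1664.

k_gold ≈ 8.166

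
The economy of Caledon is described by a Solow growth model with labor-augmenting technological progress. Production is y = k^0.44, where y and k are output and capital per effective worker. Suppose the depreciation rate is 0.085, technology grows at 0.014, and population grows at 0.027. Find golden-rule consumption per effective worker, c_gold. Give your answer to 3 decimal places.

Capital per effective worker breaks even when investment replaces (n + g + δ)·k; here n + g + δ = 0.126.
Maximizing c = f(k) − (n+g+δ)·k gives f'(k) = n+g+δ, i.e. 0.44·k^(0.44−1) = 0.126, so k_gold = (0.44/0.126)^(1/0.56) ≈ 9.3280.
y_gold = 9.3280^0.44 ≈ 2.6712.
c_gold = y_gold − (n+g+δ)·k_gold = 2.6712 − 0.126·9.3280 ≈ 1.4959.

c_gold ≈ 1.496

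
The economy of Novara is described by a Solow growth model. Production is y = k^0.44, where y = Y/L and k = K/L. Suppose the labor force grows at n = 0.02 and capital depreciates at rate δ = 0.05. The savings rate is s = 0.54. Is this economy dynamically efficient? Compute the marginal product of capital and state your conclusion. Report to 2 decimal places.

Capital per worker breaks even when investment replaces (n + δ)·k; here n + δ = 0.07.
Steady-state k*: s·k^0.44 = 0.07·k gives k* = (0.54/0.07)^(1/0.56) ≈ 38.4111.
MPK = 0.44·38.4111^(-0.56) ≈ 0.0570.
MPK < n+δ = 0.07, so the economy is dynamically inefficient (over-saving).

dynamically inefficient; MPK ≈ 0.06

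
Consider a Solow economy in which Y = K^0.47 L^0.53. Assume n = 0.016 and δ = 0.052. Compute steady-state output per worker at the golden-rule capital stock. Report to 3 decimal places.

y_gold ≈ 5.553

Capital per worker breaks even when investment replaces (n + δ)·k; here n + δ = 0.068.
At the golden rule the marginal product of capital equals n+δ: 0.47·k^(0.47−1) = 0.068. Solving, k_gold = (0.47/0.068)^(1/0.53) ≈ 38.3822.
Output: y_gold = k_gold^0.47 = 38.3822^0.47 ≈ 5.5532.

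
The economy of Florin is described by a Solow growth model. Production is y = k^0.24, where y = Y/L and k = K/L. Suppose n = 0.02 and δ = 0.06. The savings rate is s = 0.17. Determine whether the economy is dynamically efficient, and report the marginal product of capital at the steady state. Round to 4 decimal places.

dynamically efficient; MPK ≈ 0.1129

n + δ = 0.02 + 0.06 = 0.08.
Steady-state k*: s·k^0.24 = 0.08·k gives k* = (0.17/0.08)^(1/0.76) ≈ 2.6961.
MPK = 0.24·2.6961^(-0.76) ≈ 0.1129.
MPK > n+δ = 0.08, so the economy is dynamically efficient (under-saving).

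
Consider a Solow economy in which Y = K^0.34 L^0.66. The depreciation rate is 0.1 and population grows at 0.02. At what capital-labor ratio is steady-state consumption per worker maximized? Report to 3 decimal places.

n + δ = 0.02 + 0.1 = 0.12.
Golden rule sets MPK = n+δ: 0.34·k^(0.34−1) = 0.12, so k_gold = (0.34/0.12)^(1/0.66) ≈ 4.8451.

k_gold ≈ 4.845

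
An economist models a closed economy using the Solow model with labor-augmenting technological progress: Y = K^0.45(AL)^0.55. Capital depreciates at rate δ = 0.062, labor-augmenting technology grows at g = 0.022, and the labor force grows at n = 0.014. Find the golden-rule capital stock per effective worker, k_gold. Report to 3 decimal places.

n + g + δ = 0.014 + 0.022 + 0.062 = 0.098.
At the golden rule the marginal product of capital equals n+g+δ: 0.45·k^(0.45−1) = 0.098. Solving, k_gold = (0.45/0.098)^(1/0.55) ≈ 15.9813.

k_gold ≈ 15.981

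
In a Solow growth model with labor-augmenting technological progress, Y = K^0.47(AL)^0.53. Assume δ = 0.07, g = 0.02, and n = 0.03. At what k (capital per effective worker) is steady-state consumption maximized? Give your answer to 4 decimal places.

Break-even investment rate: n + g + δ = 0.03 + 0.02 + 0.07 = 0.12.
Maximizing c = f(k) − (n+g+δ)·k gives f'(k) = n+g+δ, i.e. 0.47·k^(0.47−1) = 0.12, so k_gold = (0.47/0.12)^(1/0.53) ≈ 13.1435.

k_gold ≈ 13.1435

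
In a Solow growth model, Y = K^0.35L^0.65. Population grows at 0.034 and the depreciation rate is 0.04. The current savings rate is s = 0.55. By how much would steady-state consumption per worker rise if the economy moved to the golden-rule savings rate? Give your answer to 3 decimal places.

The effective depreciation rate is n + δ = 0.034 + 0.04 = 0.074.
Current steady state (s = 0.55): k* = (0.55/0.074)^(1/0.65) ≈ 21.8878, y* = 21.8878^0.35 ≈ 2.9449, c* = (1−0.55)·2.9449 ≈ 1.3252.
Maximizing c = f(k) − (n+δ)·k gives f'(k) = n+δ, i.e. 0.35·k^(0.35−1) = 0.074, so k_gold = (0.35/0.074)^(1/0.65) ≈ 10.9197.
y_gold = 10.9197^0.35 ≈ 2.3087, c_gold = y_gold − 0.074·k_gold ≈ 1.5007.
Gain: Δc = 1.5007 − 1.3252 ≈ 0.1755.

Δc ≈ 0.175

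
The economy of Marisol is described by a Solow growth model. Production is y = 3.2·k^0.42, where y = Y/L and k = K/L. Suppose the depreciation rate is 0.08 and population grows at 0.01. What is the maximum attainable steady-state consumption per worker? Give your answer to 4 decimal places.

c_gold ≈ 13.1471

n + δ = 0.01 + 0.08 = 0.09.
Golden rule sets MPK = n+δ: 0.42·3.2·k^(0.42−1) = 0.09, so k_gold = (0.42·3.2/0.09)^(1/0.58) ≈ 105.7811.
y_gold = 3.2·105.7811^0.42 ≈ 22.6674.
c_gold = y_gold − (n+δ)·k_gold = 22.6674 − 0.09·105.7811 ≈ 13.1471.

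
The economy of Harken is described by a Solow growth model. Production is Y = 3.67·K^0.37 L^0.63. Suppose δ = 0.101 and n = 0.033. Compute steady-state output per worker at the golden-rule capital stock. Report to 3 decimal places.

y_gold ≈ 14.301

The effective depreciation rate is n + δ = 0.033 + 0.101 = 0.134.
Maximizing c = f(k) − (n+δ)·k gives f'(k) = n+δ, i.e. 0.37·3.67·k^(0.37−1) = 0.134, so k_gold = (0.37·3.67/0.134)^(1/0.63) ≈ 39.4865.
Output: y_gold = 3.67·k_gold^0.37 = 3.67·39.4865^0.37 ≈ 14.3005.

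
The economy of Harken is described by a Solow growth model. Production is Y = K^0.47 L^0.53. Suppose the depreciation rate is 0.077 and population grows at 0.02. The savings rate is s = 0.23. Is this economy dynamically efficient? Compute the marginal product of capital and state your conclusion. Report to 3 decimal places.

Break-even investment rate: n + δ = 0.02 + 0.077 = 0.097.
Steady-state k*: s·k^0.47 = 0.097·k gives k* = (0.23/0.097)^(1/0.53) ≈ 5.0988.
MPK = 0.47·5.0988^(-0.53) ≈ 0.1982.
MPK > n+δ = 0.097, so the economy is dynamically efficient (under-saving).

dynamically efficient; MPK ≈ 0.198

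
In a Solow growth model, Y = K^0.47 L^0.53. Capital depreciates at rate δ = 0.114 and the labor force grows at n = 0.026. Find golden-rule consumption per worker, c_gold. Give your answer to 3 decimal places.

c_gold ≈ 1.551

Break-even investment rate: n + δ = 0.026 + 0.114 = 0.14.
At the golden rule the marginal product of capital equals n+δ: 0.47·k^(0.47−1) = 0.14. Solving, k_gold = (0.47/0.14)^(1/0.53) ≈ 9.8264.
y_gold = 9.8264^0.47 ≈ 2.9270.
c_gold = y_gold − (n+δ)·k_gold = 2.9270 − 0.14·9.8264 ≈ 1.5513.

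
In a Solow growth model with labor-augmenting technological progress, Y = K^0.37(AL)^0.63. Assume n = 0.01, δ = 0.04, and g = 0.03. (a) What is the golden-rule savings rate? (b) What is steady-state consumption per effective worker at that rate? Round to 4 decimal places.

The effective depreciation rate is n + g + δ = 0.01 + 0.03 + 0.04 = 0.08.
For Cobb-Douglas, s_gold equals capital's share: s_gold = 0.37.
Setting f'(k) = n+g+δ gives 0.37·k^(0.37−1) = 0.08, hence k_gold = (0.37/0.08)^(1/0.63) ≈ 11.3693.
y_gold = 11.3693^0.37 ≈ 2.4582; c_gold = (1−0.37)·y_gold ≈ 1.5487.

(a) s_gold = 0.3700; (b) c_gold ≈ 1.5487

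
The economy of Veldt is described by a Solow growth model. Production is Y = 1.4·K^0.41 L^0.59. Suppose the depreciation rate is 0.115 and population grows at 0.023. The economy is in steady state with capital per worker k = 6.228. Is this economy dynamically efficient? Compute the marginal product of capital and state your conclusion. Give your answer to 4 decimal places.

dynamically efficient; MPK ≈ 0.1951

Break-even investment rate: n + δ = 0.023 + 0.115 = 0.138.
MPK = 0.41·1.4·k^(0.41−1) = 0.41·1.4·6.228^(-0.59) ≈ 0.1951.
MPK > 0.138, so the economy is dynamically efficient (under-saving).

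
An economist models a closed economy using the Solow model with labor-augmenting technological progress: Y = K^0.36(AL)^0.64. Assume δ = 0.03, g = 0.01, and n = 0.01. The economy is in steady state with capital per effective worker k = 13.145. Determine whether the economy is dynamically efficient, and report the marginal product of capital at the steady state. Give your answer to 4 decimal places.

dynamically efficient; MPK ≈ 0.0692

n + g + δ = 0.01 + 0.01 + 0.03 = 0.05.
MPK = 0.36·k^(0.36−1) = 0.36·13.145^(-0.64) ≈ 0.0692.
MPK > 0.05, so the economy is dynamically efficient (under-saving).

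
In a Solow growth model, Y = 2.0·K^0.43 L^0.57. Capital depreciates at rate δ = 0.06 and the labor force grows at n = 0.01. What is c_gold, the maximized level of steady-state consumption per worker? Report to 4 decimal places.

c_gold ≈ 7.5637

Capital per worker breaks even when investment replaces (n + δ)·k; here n + δ = 0.07.
Golden rule sets MPK = n+δ: 0.43·2.0·k^(0.43−1) = 0.07, so k_gold = (0.43·2.0/0.07)^(1/0.57) ≈ 81.5134.
y_gold = 2.0·81.5134^0.43 ≈ 13.2696.
c_gold = y_gold − (n+δ)·k_gold = 13.2696 − 0.07·81.5134 ≈ 7.5637.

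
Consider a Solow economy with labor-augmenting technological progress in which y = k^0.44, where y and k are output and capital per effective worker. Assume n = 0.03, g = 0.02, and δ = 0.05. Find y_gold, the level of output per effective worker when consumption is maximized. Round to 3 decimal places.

y_gold ≈ 3.203

Break-even investment rate: n + g + δ = 0.03 + 0.02 + 0.05 = 0.1.
Setting f'(k) = n+g+δ gives 0.44·k^(0.44−1) = 0.1, hence k_gold = (0.44/0.1)^(1/0.56) ≈ 14.0936.
Output: y_gold = k_gold^0.44 = 14.0936^0.44 ≈ 3.2031.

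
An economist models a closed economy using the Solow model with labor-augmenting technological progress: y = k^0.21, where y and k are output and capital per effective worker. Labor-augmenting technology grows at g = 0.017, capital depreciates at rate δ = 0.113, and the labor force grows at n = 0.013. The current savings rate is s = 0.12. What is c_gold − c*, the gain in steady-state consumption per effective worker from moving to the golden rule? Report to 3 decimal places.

Δc ≈ 0.035

The effective depreciation rate is n + g + δ = 0.013 + 0.017 + 0.113 = 0.143.
Current steady state (s = 0.12): k* = (0.12/0.143)^(1/0.79) ≈ 0.8009, y* = 0.8009^0.21 ≈ 0.9545, c* = (1−0.12)·0.9545 ≈ 0.8399.
Maximizing c = f(k) − (n+g+δ)·k gives f'(k) = n+g+δ, i.e. 0.21·k^(0.21−1) = 0.143, so k_gold = (0.21/0.143)^(1/0.79) ≈ 1.6265.
y_gold = 1.6265^0.21 ≈ 1.1075, c_gold = y_gold − 0.143·k_gold ≈ 0.8750.
Gain: Δc = 0.8750 − 0.8399 ≈ 0.0350.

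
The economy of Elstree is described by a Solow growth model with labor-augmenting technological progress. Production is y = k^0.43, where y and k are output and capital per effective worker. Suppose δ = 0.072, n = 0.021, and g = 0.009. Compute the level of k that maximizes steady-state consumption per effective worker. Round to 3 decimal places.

k_gold ≈ 12.481

n + g + δ = 0.021 + 0.009 + 0.072 = 0.102.
At the golden rule the marginal product of capital equals n+g+δ: 0.43·k^(0.43−1) = 0.102. Solving, k_gold = (0.43/0.102)^(1/0.57) ≈ 12.4813.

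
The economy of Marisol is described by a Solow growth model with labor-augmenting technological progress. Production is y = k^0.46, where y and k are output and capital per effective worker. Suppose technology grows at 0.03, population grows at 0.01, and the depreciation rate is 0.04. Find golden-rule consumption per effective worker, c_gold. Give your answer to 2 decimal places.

Capital per effective worker breaks even when investment replaces (n + g + δ)·k; here n + g + δ = 0.08.
At the golden rule the marginal product of capital equals n+g+δ: 0.46·k^(0.46−1) = 0.08. Solving, k_gold = (0.46/0.08)^(1/0.54) ≈ 25.5148.
y_gold = 25.5148^0.46 ≈ 4.4374.
c_gold = y_gold − (n+g+δ)·k_gold = 4.4374 − 0.08·25.5148 ≈ 2.3962.

c_gold ≈ 2.40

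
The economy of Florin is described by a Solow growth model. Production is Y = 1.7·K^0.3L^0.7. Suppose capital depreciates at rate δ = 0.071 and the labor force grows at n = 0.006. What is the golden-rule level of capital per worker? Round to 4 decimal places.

k_gold ≈ 14.8926

n + δ = 0.006 + 0.071 = 0.077.
Maximizing c = f(k) − (n+δ)·k gives f'(k) = n+δ, i.e. 0.3·1.7·k^(0.3−1) = 0.077, so k_gold = (0.3·1.7/0.077)^(1/0.7) ≈ 14.8926.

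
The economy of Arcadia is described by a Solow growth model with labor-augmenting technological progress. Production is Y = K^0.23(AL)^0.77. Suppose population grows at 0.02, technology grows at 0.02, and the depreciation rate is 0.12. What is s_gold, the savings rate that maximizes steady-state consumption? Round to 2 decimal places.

s_gold = 0.23

Capital per effective worker breaks even when investment replaces (n + g + δ)·k; here n + g + δ = 0.16.
At the golden rule MPK = n+g+δ, and in any Cobb-Douglas steady state s = (n+g+δ)·k/y = MPK·k/y = capital's share 0.23.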